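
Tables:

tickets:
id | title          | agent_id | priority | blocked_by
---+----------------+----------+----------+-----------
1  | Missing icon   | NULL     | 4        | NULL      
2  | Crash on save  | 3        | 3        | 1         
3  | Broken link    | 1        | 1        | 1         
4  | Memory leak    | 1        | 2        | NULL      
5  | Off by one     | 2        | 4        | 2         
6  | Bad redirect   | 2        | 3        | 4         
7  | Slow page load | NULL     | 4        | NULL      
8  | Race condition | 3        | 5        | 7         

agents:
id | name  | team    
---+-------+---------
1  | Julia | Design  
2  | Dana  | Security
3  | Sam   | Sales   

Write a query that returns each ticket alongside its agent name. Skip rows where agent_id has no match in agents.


INNER JOIN keeps only tickets rows whose agent_id matches an id in agents. Walk through each ticket:
  - ticket 1 (Missing icon): agent_id=NULL, no match -> dropped
  - ticket 2 (Crash on save): agent_id=3 -> matches Sam
  - ticket 3 (Broken link): agent_id=1 -> matches Julia
  - ticket 4 (Memory leak): agent_id=1 -> matches Julia
  - ticket 5 (Off by one): agent_id=2 -> matches Dana
  - ticket 6 (Bad redirect): agent_id=2 -> matches Dana
  - ticket 7 (Slow page load): agent_id=NULL, no match -> dropped
  - ticket 8 (Race condition): agent_id=3 -> matches Sam
So 2 of 8 rows are dropped.

SQL:
SELECT a.title, b.name AS agent
FROM tickets a
INNER JOIN agents b ON a.agent_id = b.id

Result:
title          | agent
---------------+------
Crash on save  | Sam  
Broken link    | Julia
Memory leak    | Julia
Off by one     | Dana 
Bad redirect   | Dana 
Race condition | Sam  


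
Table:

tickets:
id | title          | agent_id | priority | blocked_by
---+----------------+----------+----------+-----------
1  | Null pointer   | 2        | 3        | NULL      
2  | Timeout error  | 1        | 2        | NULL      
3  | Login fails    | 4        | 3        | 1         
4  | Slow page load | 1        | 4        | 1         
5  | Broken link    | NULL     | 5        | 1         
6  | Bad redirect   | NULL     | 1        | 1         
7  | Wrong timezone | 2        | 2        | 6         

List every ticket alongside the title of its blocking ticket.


This is a self-join: tickets is joined to a second copy of itself, matching each row's blocked_by to another row's id. Use LEFT JOIN so rows with blocked_by=NULL are kept.
  - ticket 1 (Null pointer): blocked_by=NULL -> NULL
  - ticket 2 (Timeout error): blocked_by=NULL -> NULL
  - ticket 3 (Login fails): blocked_by=1 -> Null pointer
  - ticket 4 (Slow page load): blocked_by=1 -> Null pointer
  - ticket 5 (Broken link): blocked_by=1 -> Null pointer
  - ticket 6 (Bad redirect): blocked_by=1 -> Null pointer
  - ticket 7 (Wrong timezone): blocked_by=6 -> Bad redirect

SQL:
SELECT a.title AS item, b.title AS blocked_by
FROM tickets a
LEFT JOIN tickets b ON a.blocked_by = b.id

Result:
item           | blocked_by  
---------------+-------------
Null pointer   | NULL        
Timeout error  | NULL        
Login fails    | Null pointer
Slow page load | Null pointer
Broken link    | Null pointer
Bad redirect   | Null pointer
Wrong timezone | Bad redirect


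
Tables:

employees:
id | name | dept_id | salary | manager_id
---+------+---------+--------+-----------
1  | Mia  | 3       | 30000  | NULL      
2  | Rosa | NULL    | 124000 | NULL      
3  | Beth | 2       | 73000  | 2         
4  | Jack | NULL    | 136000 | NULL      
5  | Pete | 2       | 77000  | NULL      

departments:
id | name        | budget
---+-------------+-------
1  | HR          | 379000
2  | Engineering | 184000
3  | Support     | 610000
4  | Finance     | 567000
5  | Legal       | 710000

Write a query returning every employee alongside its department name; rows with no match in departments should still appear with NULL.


LEFT JOIN keeps every row from employees (the left table); where dept_id has no match in departments, the department columns become NULL. Walk through each employee:
  - employee 1 (Mia): dept_id=3 -> matches Support
  - employee 2 (Rosa): dept_id=NULL, no match -> kept with NULL
  - employee 3 (Beth): dept_id=2 -> matches Engineering
  - employee 4 (Jack): dept_id=NULL, no match -> kept with NULL
  - employee 5 (Pete): dept_id=2 -> matches Engineering
All 5 rows appear; 2 have NULL department.

SQL:
SELECT a.name, b.name AS department
FROM employees a
LEFT JOIN departments b ON a.dept_id = b.id

Result:
name | department 
-----+------------
Mia  | Support    
Rosa | NULL       
Beth | Engineering
Jack | NULL       
Pete | Engineering


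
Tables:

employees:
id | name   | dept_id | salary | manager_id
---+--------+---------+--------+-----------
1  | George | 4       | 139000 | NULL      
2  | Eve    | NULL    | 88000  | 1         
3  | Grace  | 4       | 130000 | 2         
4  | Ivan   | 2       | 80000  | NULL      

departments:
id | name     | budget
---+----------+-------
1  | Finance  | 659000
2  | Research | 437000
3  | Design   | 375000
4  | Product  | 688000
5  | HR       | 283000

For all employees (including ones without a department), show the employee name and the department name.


LEFT JOIN keeps every row from employees (the left table); where dept_id has no match in departments, the department columns become NULL. Walk through each employee:
  - employee 1 (George): dept_id=4 -> matches Product
  - employee 2 (Eve): dept_id=NULL, no match -> kept with NULL
  - employee 3 (Grace): dept_id=4 -> matches Product
  - employee 4 (Ivan): dept_id=2 -> matches Research
All 4 rows appear; 1 has NULL department.

SQL:
SELECT a.name, b.name AS department
FROM employees a
LEFT JOIN departments b ON a.dept_id = b.id

Result:
name   | department
-------+-----------
George | Product   
Eve    | NULL      
Grace  | Product   
Ivan   | Research  


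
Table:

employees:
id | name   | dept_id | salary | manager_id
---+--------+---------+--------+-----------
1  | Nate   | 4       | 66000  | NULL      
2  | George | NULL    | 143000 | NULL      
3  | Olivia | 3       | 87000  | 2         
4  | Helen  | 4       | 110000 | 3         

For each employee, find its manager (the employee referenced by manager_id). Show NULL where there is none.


This is a self-join: employees is joined to a second copy of itself, matching each row's manager_id to another row's id. Use LEFT JOIN so rows with manager_id=NULL are kept.
  - employee 1 (Nate): manager_id=NULL -> NULL
  - employee 2 (George): manager_id=NULL -> NULL
  - employee 3 (Olivia): manager_id=2 -> George
  - employee 4 (Helen): manager_id=3 -> Olivia

SQL:
SELECT a.name AS item, b.name AS manager
FROM employees a
LEFT JOIN employees b ON a.manager_id = b.id

Result:
item   | manager
-------+--------
Nate   | NULL   
George | NULL   
Olivia | George 
Helen  | Olivia 


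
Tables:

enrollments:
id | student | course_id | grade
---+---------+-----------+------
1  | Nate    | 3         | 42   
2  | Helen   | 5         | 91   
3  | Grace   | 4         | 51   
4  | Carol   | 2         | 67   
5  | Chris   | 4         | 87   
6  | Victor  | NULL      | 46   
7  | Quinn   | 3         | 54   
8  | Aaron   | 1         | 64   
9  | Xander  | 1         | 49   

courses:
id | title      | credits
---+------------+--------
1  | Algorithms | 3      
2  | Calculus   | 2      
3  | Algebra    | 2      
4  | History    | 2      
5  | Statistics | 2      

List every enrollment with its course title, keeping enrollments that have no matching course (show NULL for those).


LEFT JOIN keeps every row from enrollments (the left table); where course_id has no match in courses, the course columns become NULL. Walk through each enrollment:
  - enrollment 1 (Nate): course_id=3 -> matches Algebra
  - enrollment 2 (Helen): course_id=5 -> matches Statistics
  - enrollment 3 (Grace): course_id=4 -> matches History
  - enrollment 4 (Carol): course_id=2 -> matches Calculus
  - enrollment 5 (Chris): course_id=4 -> matches History
  - enrollment 6 (Victor): course_id=NULL, no match -> kept with NULL
  - enrollment 7 (Quinn): course_id=3 -> matches Algebra
  - enrollment 8 (Aaron): course_id=1 -> matches Algorithms
  - enrollment 9 (Xander): course_id=1 -> matches Algorithms
All 9 rows appear; 1 has NULL course.

SQL:
SELECT a.student, b.title AS course
FROM enrollments a
LEFT JOIN courses b ON a.course_id = b.id

Result:
student | course    
--------+-----------
Nate    | Algebra   
Helen   | Statistics
Grace   | History   
Carol   | Calculus  
Chris   | History   
Victor  | NULL      
Quinn   | Algebra   
Aaron   | Algorithms
Xander  | Algorithms


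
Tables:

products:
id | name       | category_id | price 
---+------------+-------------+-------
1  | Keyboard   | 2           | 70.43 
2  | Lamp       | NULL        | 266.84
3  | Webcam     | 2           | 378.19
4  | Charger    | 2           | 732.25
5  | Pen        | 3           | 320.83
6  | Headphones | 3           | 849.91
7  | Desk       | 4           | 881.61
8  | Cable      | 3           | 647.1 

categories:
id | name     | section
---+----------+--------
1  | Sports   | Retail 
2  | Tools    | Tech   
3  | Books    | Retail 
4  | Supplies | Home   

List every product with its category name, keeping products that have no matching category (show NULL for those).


LEFT JOIN keeps every row from products (the left table); where category_id has no match in categories, the category columns become NULL. Walk through each product:
  - product 1 (Keyboard): category_id=2 -> matches Tools
  - product 2 (Lamp): category_id=NULL, no match -> kept with NULL
  - product 3 (Webcam): category_id=2 -> matches Tools
  - product 4 (Charger): category_id=2 -> matches Tools
  - product 5 (Pen): category_id=3 -> matches Books
  - product 6 (Headphones): category_id=3 -> matches Books
  - product 7 (Desk): category_id=4 -> matches Supplies
  - product 8 (Cable): category_id=3 -> matches Books
All 8 rows appear; 1 has NULL category.

SQL:
SELECT a.name, b.name AS category
FROM products a
LEFT JOIN categories b ON a.category_id = b.id

Result:
name       | category
-----------+---------
Keyboard   | Tools   
Lamp       | NULL    
Webcam     | Tools   
Charger    | Tools   
Pen        | Books   
Headphones | Books   
Desk       | Supplies
Cable      | Books   


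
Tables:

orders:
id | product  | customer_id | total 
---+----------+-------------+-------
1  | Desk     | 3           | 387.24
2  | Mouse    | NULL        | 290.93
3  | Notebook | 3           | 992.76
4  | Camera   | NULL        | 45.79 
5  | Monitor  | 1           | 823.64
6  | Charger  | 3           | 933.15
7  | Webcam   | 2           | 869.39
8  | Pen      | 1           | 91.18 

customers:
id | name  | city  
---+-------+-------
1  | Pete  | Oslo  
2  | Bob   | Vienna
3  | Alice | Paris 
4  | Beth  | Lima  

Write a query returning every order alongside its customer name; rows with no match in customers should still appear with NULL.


LEFT JOIN keeps every row from orders (the left table); where customer_id has no match in customers, the customer columns become NULL. Walk through each order:
  - order 1 (Desk): customer_id=3 -> matches Alice
  - order 2 (Mouse): customer_id=NULL, no match -> kept with NULL
  - order 3 (Notebook): customer_id=3 -> matches Alice
  - order 4 (Camera): customer_id=NULL, no match -> kept with NULL
  - order 5 (Monitor): customer_id=1 -> matches Pete
  - order 6 (Charger): customer_id=3 -> matches Alice
  - order 7 (Webcam): customer_id=2 -> matches Bob
  - order 8 (Pen): customer_id=1 -> matches Pete
All 8 rows appear; 2 have NULL customer.

SQL:
SELECT a.product, b.name AS customer
FROM orders a
LEFT JOIN customers b ON a.customer_id = b.id

Result:
product  | customer
---------+---------
Desk     | Alice   
Mouse    | NULL    
Notebook | Alice   
Camera   | NULL    
Monitor  | Pete    
Charger  | Alice   
Webcam   | Bob     
Pen      | Pete    


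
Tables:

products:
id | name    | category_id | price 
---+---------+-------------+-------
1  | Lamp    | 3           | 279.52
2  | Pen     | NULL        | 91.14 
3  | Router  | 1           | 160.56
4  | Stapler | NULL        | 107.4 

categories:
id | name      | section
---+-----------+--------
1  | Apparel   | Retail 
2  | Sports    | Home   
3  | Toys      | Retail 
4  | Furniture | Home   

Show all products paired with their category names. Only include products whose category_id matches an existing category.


INNER JOIN keeps only products rows whose category_id matches an id in categories. Walk through each product:
  - product 1 (Lamp): category_id=3 -> matches Toys
  - product 2 (Pen): category_id=NULL, no match -> dropped
  - product 3 (Router): category_id=1 -> matches Apparel
  - product 4 (Stapler): category_id=NULL, no match -> dropped
So 2 of 4 rows are dropped.

SQL:
SELECT a.name, b.name AS category
FROM products a
INNER JOIN categories b ON a.category_id = b.id

Result:
name   | category
-------+---------
Lamp   | Toys    
Router | Apparel 


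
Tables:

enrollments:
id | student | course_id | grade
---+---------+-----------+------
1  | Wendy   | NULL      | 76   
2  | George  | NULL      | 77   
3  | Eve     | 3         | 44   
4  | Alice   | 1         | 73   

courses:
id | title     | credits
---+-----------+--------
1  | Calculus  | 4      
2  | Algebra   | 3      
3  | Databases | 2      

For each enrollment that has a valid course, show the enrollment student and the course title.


INNER JOIN keeps only enrollments rows whose course_id matches an id in courses. Walk through each enrollment:
  - enrollment 1 (Wendy): course_id=NULL, no match -> dropped
  - enrollment 2 (George): course_id=NULL, no match -> dropped
  - enrollment 3 (Eve): course_id=3 -> matches Databases
  - enrollment 4 (Alice): course_id=1 -> matches Calculus
So 2 of 4 rows are dropped.

SQL:
SELECT a.student, b.title AS course
FROM enrollments a
INNER JOIN courses b ON a.course_id = b.id

Result:
student | course   
--------+----------
Eve     | Databases
Alice   | Calculus 


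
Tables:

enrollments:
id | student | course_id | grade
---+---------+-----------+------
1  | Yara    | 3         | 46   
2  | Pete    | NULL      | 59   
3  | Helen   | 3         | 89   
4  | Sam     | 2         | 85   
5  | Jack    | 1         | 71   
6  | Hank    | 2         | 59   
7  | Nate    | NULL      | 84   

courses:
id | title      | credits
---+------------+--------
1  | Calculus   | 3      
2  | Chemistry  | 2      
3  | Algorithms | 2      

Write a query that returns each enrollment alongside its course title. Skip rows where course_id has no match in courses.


INNER JOIN keeps only enrollments rows whose course_id matches an id in courses. Walk through each enrollment:
  - enrollment 1 (Yara): course_id=3 -> matches Algorithms
  - enrollment 2 (Pete): course_id=NULL, no match -> dropped
  - enrollment 3 (Helen): course_id=3 -> matches Algorithms
  - enrollment 4 (Sam): course_id=2 -> matches Chemistry
  - enrollment 5 (Jack): course_id=1 -> matches Calculus
  - enrollment 6 (Hank): course_id=2 -> matches Chemistry
  - enrollment 7 (Nate): course_id=NULL, no match -> dropped
So 2 of 7 rows are dropped.

SQL:
SELECT a.student, b.title AS course
FROM enrollments a
INNER JOIN courses b ON a.course_id = b.id

Result:
student | course    
--------+-----------
Yara    | Algorithms
Helen   | Algorithms
Sam     | Chemistry 
Jack    | Calculus  
Hank    | Chemistry 


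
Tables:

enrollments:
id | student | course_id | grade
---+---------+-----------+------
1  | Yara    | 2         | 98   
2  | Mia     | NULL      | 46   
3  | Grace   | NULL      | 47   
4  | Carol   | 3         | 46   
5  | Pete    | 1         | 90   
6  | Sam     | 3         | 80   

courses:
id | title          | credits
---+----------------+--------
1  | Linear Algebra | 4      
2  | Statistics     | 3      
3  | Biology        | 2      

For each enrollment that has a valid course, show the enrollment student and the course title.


INNER JOIN keeps only enrollments rows whose course_id matches an id in courses. Walk through each enrollment:
  - enrollment 1 (Yara): course_id=2 -> matches Statistics
  - enrollment 2 (Mia): course_id=NULL, no match -> dropped
  - enrollment 3 (Grace): course_id=NULL, no match -> dropped
  - enrollment 4 (Carol): course_id=3 -> matches Biology
  - enrollment 5 (Pete): course_id=1 -> matches Linear Algebra
  - enrollment 6 (Sam): course_id=3 -> matches Biology
So 2 of 6 rows are dropped.

SQL:
SELECT a.student, b.title AS course
FROM enrollments a
INNER JOIN courses b ON a.course_id = b.id

Result:
student | course        
--------+---------------
Yara    | Statistics    
Carol   | Biology       
Pete    | Linear Algebra
Sam     | Biology       


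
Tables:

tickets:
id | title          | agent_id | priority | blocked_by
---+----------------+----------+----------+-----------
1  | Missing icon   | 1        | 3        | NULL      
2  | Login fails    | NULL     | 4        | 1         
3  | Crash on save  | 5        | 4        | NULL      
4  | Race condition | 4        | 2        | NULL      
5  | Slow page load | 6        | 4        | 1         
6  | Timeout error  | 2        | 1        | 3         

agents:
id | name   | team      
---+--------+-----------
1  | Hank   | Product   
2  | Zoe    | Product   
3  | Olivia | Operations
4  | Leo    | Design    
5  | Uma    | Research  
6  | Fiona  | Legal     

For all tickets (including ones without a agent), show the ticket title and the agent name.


LEFT JOIN keeps every row from tickets (the left table); where agent_id has no match in agents, the agent columns become NULL. Walk through each ticket:
  - ticket 1 (Missing icon): agent_id=1 -> matches Hank
  - ticket 2 (Login fails): agent_id=NULL, no match -> kept with NULL
  - ticket 3 (Crash on save): agent_id=5 -> matches Uma
  - ticket 4 (Race condition): agent_id=4 -> matches Leo
  - ticket 5 (Slow page load): agent_id=6 -> matches Fiona
  - ticket 6 (Timeout error): agent_id=2 -> matches Zoe
All 6 rows appear; 1 has NULL agent.

SQL:
SELECT a.title, b.name AS agent
FROM tickets a
LEFT JOIN agents b ON a.agent_id = b.id

Result:
title          | agent
---------------+------
Missing icon   | Hank 
Login fails    | NULL 
Crash on save  | Uma  
Race condition | Leo  
Slow page load | Fiona
Timeout error  | Zoe  


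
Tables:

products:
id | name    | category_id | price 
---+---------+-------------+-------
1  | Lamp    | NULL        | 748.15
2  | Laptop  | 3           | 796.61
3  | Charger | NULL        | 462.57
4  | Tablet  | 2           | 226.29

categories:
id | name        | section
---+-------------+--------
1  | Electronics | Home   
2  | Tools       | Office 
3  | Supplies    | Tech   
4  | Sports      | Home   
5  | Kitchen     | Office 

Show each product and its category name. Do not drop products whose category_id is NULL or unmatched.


LEFT JOIN keeps every row from products (the left table); where category_id has no match in categories, the category columns become NULL. Walk through each product:
  - product 1 (Lamp): category_id=NULL, no match -> kept with NULL
  - product 2 (Laptop): category_id=3 -> matches Supplies
  - product 3 (Charger): category_id=NULL, no match -> kept with NULL
  - product 4 (Tablet): category_id=2 -> matches Tools
All 4 rows appear; 2 have NULL category.

SQL:
SELECT a.name, b.name AS category
FROM products a
LEFT JOIN categories b ON a.category_id = b.id

Result:
name    | category
--------+---------
Lamp    | NULL    
Laptop  | Supplies
Charger | NULL    
Tablet  | Tools   


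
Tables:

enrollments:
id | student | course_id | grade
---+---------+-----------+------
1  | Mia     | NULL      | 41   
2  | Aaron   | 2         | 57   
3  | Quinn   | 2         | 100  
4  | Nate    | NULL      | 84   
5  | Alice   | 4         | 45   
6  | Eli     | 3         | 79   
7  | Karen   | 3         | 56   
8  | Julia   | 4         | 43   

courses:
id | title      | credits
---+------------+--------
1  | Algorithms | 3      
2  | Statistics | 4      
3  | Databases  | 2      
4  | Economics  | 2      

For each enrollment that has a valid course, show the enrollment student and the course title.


INNER JOIN keeps only enrollments rows whose course_id matches an id in courses. Walk through each enrollment:
  - enrollment 1 (Mia): course_id=NULL, no match -> dropped
  - enrollment 2 (Aaron): course_id=2 -> matches Statistics
  - enrollment 3 (Quinn): course_id=2 -> matches Statistics
  - enrollment 4 (Nate): course_id=NULL, no match -> dropped
  - enrollment 5 (Alice): course_id=4 -> matches Economics
  - enrollment 6 (Eli): course_id=3 -> matches Databases
  - enrollment 7 (Karen): course_id=3 -> matches Databases
  - enrollment 8 (Julia): course_id=4 -> matches Economics
So 2 of 8 rows are dropped.

SQL:
SELECT a.student, b.title AS course
FROM enrollments a
INNER JOIN courses b ON a.course_id = b.id

Result:
student | course    
--------+-----------
Aaron   | Statistics
Quinn   | Statistics
Alice   | Economics 
Eli     | Databases 
Karen   | Databases 
Julia   | Economics 


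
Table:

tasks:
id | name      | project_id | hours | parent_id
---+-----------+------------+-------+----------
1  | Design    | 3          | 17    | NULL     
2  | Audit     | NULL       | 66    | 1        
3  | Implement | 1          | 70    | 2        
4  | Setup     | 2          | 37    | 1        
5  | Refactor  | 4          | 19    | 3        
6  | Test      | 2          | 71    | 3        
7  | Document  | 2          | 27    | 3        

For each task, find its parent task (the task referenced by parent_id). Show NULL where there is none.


This is a self-join: tasks is joined to a second copy of itself, matching each row's parent_id to another row's id. Use LEFT JOIN so rows with parent_id=NULL are kept.
  - task 1 (Design): parent_id=NULL -> NULL
  - task 2 (Audit): parent_id=1 -> Design
  - task 3 (Implement): parent_id=2 -> Audit
  - task 4 (Setup): parent_id=1 -> Design
  - task 5 (Refactor): parent_id=3 -> Implement
  - task 6 (Test): parent_id=3 -> Implement
  - task 7 (Document): parent_id=3 -> Implement

SQL:
SELECT a.name AS item, b.name AS parent
FROM tasks a
LEFT JOIN tasks b ON a.parent_id = b.id

Result:
item      | parent   
----------+----------
Design    | NULL     
Audit     | Design   
Implement | Audit    
Setup     | Design   
Refactor  | Implement
Test      | Implement
Document  | Implement


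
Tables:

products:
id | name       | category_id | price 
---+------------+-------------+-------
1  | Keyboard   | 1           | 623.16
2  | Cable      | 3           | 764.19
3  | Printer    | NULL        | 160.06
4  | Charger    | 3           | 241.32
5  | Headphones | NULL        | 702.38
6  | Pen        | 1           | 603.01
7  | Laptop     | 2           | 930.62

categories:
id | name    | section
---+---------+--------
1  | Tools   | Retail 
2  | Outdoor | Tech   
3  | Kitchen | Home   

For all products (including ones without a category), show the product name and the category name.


LEFT JOIN keeps every row from products (the left table); where category_id has no match in categories, the category columns become NULL. Walk through each product:
  - product 1 (Keyboard): category_id=1 -> matches Tools
  - product 2 (Cable): category_id=3 -> matches Kitchen
  - product 3 (Printer): category_id=NULL, no match -> kept with NULL
  - product 4 (Charger): category_id=3 -> matches Kitchen
  - product 5 (Headphones): category_id=NULL, no match -> kept with NULL
  - product 6 (Pen): category_id=1 -> matches Tools
  - product 7 (Laptop): category_id=2 -> matches Outdoor
All 7 rows appear; 2 have NULL category.

SQL:
SELECT a.name, b.name AS category
FROM products a
LEFT JOIN categories b ON a.category_id = b.id

Result:
name       | category
-----------+---------
Keyboard   | Tools   
Cable      | Kitchen 
Printer    | NULL    
Charger    | Kitchen 
Headphones | NULL    
Pen        | Tools   
Laptop     | Outdoor 


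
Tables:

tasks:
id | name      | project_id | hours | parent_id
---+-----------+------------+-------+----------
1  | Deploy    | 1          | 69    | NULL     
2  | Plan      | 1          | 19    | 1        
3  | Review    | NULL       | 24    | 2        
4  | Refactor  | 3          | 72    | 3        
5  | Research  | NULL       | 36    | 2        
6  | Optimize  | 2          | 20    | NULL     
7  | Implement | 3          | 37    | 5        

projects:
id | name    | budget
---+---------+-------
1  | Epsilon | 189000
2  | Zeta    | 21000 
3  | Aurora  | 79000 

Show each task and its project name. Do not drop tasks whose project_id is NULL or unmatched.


LEFT JOIN keeps every row from tasks (the left table); where project_id has no match in projects, the project columns become NULL. Walk through each task:
  - task 1 (Deploy): project_id=1 -> matches Epsilon
  - task 2 (Plan): project_id=1 -> matches Epsilon
  - task 3 (Review): project_id=NULL, no match -> kept with NULL
  - task 4 (Refactor): project_id=3 -> matches Aurora
  - task 5 (Research): project_id=NULL, no match -> kept with NULL
  - task 6 (Optimize): project_id=2 -> matches Zeta
  - task 7 (Implement): project_id=3 -> matches Aurora
All 7 rows appear; 2 have NULL project.

SQL:
SELECT a.name, b.name AS project
FROM tasks a
LEFT JOIN projects b ON a.project_id = b.id

Result:
name      | project
----------+--------
Deploy    | Epsilon
Plan      | Epsilon
Review    | NULL   
Refactor  | Aurora 
Research  | NULL   
Optimize  | Zeta   
Implement | Aurora 


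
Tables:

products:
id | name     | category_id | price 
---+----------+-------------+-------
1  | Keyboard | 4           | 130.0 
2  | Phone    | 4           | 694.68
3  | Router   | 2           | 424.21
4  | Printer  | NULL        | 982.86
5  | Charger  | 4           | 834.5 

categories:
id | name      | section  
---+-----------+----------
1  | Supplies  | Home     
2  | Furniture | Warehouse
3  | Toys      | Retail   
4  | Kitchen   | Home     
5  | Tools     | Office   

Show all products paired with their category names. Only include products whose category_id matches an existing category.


INNER JOIN keeps only products rows whose category_id matches an id in categories. Walk through each product:
  - product 1 (Keyboard): category_id=4 -> matches Kitchen
  - product 2 (Phone): category_id=4 -> matches Kitchen
  - product 3 (Router): category_id=2 -> matches Furniture
  - product 4 (Printer): category_id=NULL, no match -> dropped
  - product 5 (Charger): category_id=4 -> matches Kitchen
So 1 of 5 rows is dropped.

SQL:
SELECT a.name, b.name AS category
FROM products a
INNER JOIN categories b ON a.category_id = b.id

Result:
name     | category 
---------+----------
Keyboard | Kitchen  
Phone    | Kitchen  
Router   | Furniture
Charger  | Kitchen  


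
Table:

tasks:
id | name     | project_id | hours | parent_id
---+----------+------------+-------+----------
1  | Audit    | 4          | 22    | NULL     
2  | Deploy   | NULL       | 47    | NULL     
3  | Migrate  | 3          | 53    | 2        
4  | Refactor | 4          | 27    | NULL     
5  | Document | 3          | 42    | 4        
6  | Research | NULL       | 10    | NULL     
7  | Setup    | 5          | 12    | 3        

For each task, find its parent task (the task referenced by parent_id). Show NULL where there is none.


This is a self-join: tasks is joined to a second copy of itself, matching each row's parent_id to another row's id. Use LEFT JOIN so rows with parent_id=NULL are kept.
  - task 1 (Audit): parent_id=NULL -> NULL
  - task 2 (Deploy): parent_id=NULL -> NULL
  - task 3 (Migrate): parent_id=2 -> Deploy
  - task 4 (Refactor): parent_id=NULL -> NULL
  - task 5 (Document): parent_id=4 -> Refactor
  - task 6 (Research): parent_id=NULL -> NULL
  - task 7 (Setup): parent_id=3 -> Migrate

SQL:
SELECT a.name AS item, b.name AS parent
FROM tasks a
LEFT JOIN tasks b ON a.parent_id = b.id

Result:
item     | parent  
---------+---------
Audit    | NULL    
Deploy   | NULL    
Migrate  | Deploy  
Refactor | NULL    
Document | Refactor
Research | NULL    
Setup    | Migrate 


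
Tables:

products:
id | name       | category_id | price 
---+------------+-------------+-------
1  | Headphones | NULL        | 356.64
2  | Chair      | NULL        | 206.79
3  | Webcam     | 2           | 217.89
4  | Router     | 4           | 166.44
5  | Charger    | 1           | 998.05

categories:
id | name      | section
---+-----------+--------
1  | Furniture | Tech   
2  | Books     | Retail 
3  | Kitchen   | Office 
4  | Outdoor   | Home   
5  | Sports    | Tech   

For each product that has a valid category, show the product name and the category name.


INNER JOIN keeps only products rows whose category_id matches an id in categories. Walk through each product:
  - product 1 (Headphones): category_id=NULL, no match -> dropped
  - product 2 (Chair): category_id=NULL, no match -> dropped
  - product 3 (Webcam): category_id=2 -> matches Books
  - product 4 (Router): category_id=4 -> matches Outdoor
  - product 5 (Charger): category_id=1 -> matches Furniture
So 2 of 5 rows are dropped.

SQL:
SELECT a.name, b.name AS category
FROM products a
INNER JOIN categories b ON a.category_id = b.id

Result:
name    | category 
--------+----------
Webcam  | Books    
Router  | Outdoor  
Charger | Furniture


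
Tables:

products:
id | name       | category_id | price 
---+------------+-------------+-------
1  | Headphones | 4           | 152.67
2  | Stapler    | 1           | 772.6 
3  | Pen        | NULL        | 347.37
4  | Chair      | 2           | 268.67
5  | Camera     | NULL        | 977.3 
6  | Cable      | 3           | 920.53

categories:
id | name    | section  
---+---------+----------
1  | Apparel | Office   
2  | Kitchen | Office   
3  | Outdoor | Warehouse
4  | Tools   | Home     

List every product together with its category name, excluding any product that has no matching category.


INNER JOIN keeps only products rows whose category_id matches an id in categories. Walk through each product:
  - product 1 (Headphones): category_id=4 -> matches Tools
  - product 2 (Stapler): category_id=1 -> matches Apparel
  - product 3 (Pen): category_id=NULL, no match -> dropped
  - product 4 (Chair): category_id=2 -> matches Kitchen
  - product 5 (Camera): category_id=NULL, no match -> dropped
  - product 6 (Cable): category_id=3 -> matches Outdoor
So 2 of 6 rows are dropped.

SQL:
SELECT a.name, b.name AS category
FROM products a
INNER JOIN categories b ON a.category_id = b.id

Result:
name       | category
-----------+---------
Headphones | Tools   
Stapler    | Apparel 
Chair      | Kitchen 
Cable      | Outdoor 


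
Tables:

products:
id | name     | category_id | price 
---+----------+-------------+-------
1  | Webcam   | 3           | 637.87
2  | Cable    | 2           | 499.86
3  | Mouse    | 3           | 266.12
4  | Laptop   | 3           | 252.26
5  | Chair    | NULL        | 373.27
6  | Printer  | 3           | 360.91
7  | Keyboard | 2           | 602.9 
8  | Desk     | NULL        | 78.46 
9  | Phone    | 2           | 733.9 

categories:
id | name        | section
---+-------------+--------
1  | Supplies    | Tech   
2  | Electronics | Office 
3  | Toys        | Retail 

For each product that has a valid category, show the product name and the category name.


INNER JOIN keeps only products rows whose category_id matches an id in categories. Walk through each product:
  - product 1 (Webcam): category_id=3 -> matches Toys
  - product 2 (Cable): category_id=2 -> matches Electronics
  - product 3 (Mouse): category_id=3 -> matches Toys
  - product 4 (Laptop): category_id=3 -> matches Toys
  - product 5 (Chair): category_id=NULL, no match -> dropped
  - product 6 (Printer): category_id=3 -> matches Toys
  - product 7 (Keyboard): category_id=2 -> matches Electronics
  - product 8 (Desk): category_id=NULL, no match -> dropped
  - product 9 (Phone): category_id=2 -> matches Electronics
So 2 of 9 rows are dropped.

SQL:
SELECT a.name, b.name AS category
FROM products a
INNER JOIN categories b ON a.category_id = b.id

Result:
name     | category   
---------+------------
Webcam   | Toys       
Cable    | Electronics
Mouse    | Toys       
Laptop   | Toys       
Printer  | Toys       
Keyboard | Electronics
Phone    | Electronics


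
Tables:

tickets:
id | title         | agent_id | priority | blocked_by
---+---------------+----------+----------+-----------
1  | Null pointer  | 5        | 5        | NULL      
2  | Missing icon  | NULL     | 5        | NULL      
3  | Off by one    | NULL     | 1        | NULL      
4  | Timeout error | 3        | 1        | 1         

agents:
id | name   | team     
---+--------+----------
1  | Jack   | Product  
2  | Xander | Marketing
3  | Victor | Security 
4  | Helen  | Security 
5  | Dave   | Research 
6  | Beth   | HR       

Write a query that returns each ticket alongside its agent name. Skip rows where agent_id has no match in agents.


INNER JOIN keeps only tickets rows whose agent_id matches an id in agents. Walk through each ticket:
  - ticket 1 (Null pointer): agent_id=5 -> matches Dave
  - ticket 2 (Missing icon): agent_id=NULL, no match -> dropped
  - ticket 3 (Off by one): agent_id=NULL, no match -> dropped
  - ticket 4 (Timeout error): agent_id=3 -> matches Victor
So 2 of 4 rows are dropped.

SQL:
SELECT a.title, b.name AS agent
FROM tickets a
INNER JOIN agents b ON a.agent_id = b.id

Result:
title         | agent 
--------------+-------
Null pointer  | Dave  
Timeout error | Victor


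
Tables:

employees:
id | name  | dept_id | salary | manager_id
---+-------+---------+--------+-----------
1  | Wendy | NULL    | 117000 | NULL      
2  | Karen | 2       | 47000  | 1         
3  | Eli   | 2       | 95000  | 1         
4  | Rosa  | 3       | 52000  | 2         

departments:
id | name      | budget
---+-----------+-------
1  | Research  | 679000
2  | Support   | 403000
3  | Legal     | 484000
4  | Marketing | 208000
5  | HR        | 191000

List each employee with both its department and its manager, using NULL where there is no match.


Two LEFT JOINs from the same base table employees: one to departments via dept_id, one to employees itself via manager_id. Both are LEFT so every employee is preserved.
Match against departments:
  - employee 1 (Wendy): dept_id=NULL, no match -> kept with NULL
  - employee 2 (Karen): dept_id=2 -> matches Support
  - employee 3 (Eli): dept_id=2 -> matches Support
  - employee 4 (Rosa): dept_id=3 -> matches Legal
Match against employees (self):
  - employee 1 (Wendy): manager_id=NULL -> NULL
  - employee 2 (Karen): manager_id=1 -> Wendy
  - employee 3 (Eli): manager_id=1 -> Wendy
  - employee 4 (Rosa): manager_id=2 -> Karen

SQL:
SELECT a.name, b.name AS department, c.name AS manager
FROM employees a
LEFT JOIN departments b ON a.dept_id = b.id
LEFT JOIN employees c ON a.manager_id = c.id

Result:
name  | department | manager
------+------------+--------
Wendy | NULL       | NULL   
Karen | Support    | Wendy  
Eli   | Support    | Wendy  
Rosa  | Legal      | Karen  


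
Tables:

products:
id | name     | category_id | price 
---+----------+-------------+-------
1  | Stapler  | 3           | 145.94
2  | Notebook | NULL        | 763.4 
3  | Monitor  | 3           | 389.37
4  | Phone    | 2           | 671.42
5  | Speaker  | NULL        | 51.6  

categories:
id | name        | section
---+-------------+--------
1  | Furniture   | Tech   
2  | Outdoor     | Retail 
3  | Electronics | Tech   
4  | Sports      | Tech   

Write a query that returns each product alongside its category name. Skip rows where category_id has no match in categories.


INNER JOIN keeps only products rows whose category_id matches an id in categories. Walk through each product:
  - product 1 (Stapler): category_id=3 -> matches Electronics
  - product 2 (Notebook): category_id=NULL, no match -> dropped
  - product 3 (Monitor): category_id=3 -> matches Electronics
  - product 4 (Phone): category_id=2 -> matches Outdoor
  - product 5 (Speaker): category_id=NULL, no match -> dropped
So 2 of 5 rows are dropped.

SQL:
SELECT a.name, b.name AS category
FROM products a
INNER JOIN categories b ON a.category_id = b.id

Result:
name    | category   
--------+------------
Stapler | Electronics
Monitor | Electronics
Phone   | Outdoor    


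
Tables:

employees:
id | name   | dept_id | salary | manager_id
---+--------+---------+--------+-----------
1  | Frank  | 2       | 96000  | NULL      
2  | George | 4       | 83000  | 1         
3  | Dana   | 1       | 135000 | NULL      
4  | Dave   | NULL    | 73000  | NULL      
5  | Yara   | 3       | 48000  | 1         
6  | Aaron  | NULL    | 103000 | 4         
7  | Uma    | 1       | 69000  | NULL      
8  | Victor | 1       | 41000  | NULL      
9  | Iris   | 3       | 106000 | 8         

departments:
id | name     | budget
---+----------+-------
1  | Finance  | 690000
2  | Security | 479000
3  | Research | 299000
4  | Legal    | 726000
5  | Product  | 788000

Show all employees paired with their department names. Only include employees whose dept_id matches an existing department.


INNER JOIN keeps only employees rows whose dept_id matches an id in departments. Walk through each employee:
  - employee 1 (Frank): dept_id=2 -> matches Security
  - employee 2 (George): dept_id=4 -> matches Legal
  - employee 3 (Dana): dept_id=1 -> matches Finance
  - employee 4 (Dave): dept_id=NULL, no match -> dropped
  - employee 5 (Yara): dept_id=3 -> matches Research
  - employee 6 (Aaron): dept_id=NULL, no match -> dropped
  - employee 7 (Uma): dept_id=1 -> matches Finance
  - employee 8 (Victor): dept_id=1 -> matches Finance
  - employee 9 (Iris): dept_id=3 -> matches Research
So 2 of 9 rows are dropped.

SQL:
SELECT a.name, b.name AS department
FROM employees a
INNER JOIN departments b ON a.dept_id = b.id

Result:
name   | department
-------+-----------
Frank  | Security  
George | Legal     
Dana   | Finance   
Yara   | Research  
Uma    | Finance   
Victor | Finance   
Iris   | Research  


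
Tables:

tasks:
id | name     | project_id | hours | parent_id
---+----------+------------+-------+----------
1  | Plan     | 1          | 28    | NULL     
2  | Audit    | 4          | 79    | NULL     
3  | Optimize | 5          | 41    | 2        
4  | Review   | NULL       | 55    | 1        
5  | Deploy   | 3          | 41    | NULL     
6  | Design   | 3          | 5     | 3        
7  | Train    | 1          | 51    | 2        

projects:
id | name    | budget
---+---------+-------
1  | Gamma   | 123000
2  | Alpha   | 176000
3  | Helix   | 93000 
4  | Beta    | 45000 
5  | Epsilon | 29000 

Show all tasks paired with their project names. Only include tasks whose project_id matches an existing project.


INNER JOIN keeps only tasks rows whose project_id matches an id in projects. Walk through each task:
  - task 1 (Plan): project_id=1 -> matches Gamma
  - task 2 (Audit): project_id=4 -> matches Beta
  - task 3 (Optimize): project_id=5 -> matches Epsilon
  - task 4 (Review): project_id=NULL, no match -> dropped
  - task 5 (Deploy): project_id=3 -> matches Helix
  - task 6 (Design): project_id=3 -> matches Helix
  - task 7 (Train): project_id=1 -> matches Gamma
So 1 of 7 rows is dropped.

SQL:
SELECT a.name, b.name AS project
FROM tasks a
INNER JOIN projects b ON a.project_id = b.id

Result:
name     | project
---------+--------
Plan     | Gamma  
Audit    | Beta   
Optimize | Epsilon
Deploy   | Helix  
Design   | Helix  
Train    | Gamma  


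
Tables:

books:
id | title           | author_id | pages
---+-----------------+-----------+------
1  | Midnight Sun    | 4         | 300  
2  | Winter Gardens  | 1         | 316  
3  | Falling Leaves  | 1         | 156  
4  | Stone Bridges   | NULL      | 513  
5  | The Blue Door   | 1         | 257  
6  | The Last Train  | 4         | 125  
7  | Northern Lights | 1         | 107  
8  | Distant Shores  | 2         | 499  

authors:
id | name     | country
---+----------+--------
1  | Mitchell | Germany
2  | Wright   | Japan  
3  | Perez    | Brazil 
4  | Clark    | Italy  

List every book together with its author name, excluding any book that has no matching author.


INNER JOIN keeps only books rows whose author_id matches an id in authors. Walk through each book:
  - book 1 (Midnight Sun): author_id=4 -> matches Clark
  - book 2 (Winter Gardens): author_id=1 -> matches Mitchell
  - book 3 (Falling Leaves): author_id=1 -> matches Mitchell
  - book 4 (Stone Bridges): author_id=NULL, no match -> dropped
  - book 5 (The Blue Door): author_id=1 -> matches Mitchell
  - book 6 (The Last Train): author_id=4 -> matches Clark
  - book 7 (Northern Lights): author_id=1 -> matches Mitchell
  - book 8 (Distant Shores): author_id=2 -> matches Wright
So 1 of 8 rows is dropped.

SQL:
SELECT a.title, b.name AS author
FROM books a
INNER JOIN authors b ON a.author_id = b.id

Result:
title           | author  
----------------+---------
Midnight Sun    | Clark   
Winter Gardens  | Mitchell
Falling Leaves  | Mitchell
The Blue Door   | Mitchell
The Last Train  | Clark   
Northern Lights | Mitchell
Distant Shores  | Wright  
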